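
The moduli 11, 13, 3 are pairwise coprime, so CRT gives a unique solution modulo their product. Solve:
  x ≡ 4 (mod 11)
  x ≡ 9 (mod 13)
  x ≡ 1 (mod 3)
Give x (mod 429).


Moduli 11, 13, 3 are pairwise coprime; by CRT there is a unique solution modulo M = 11 · 13 · 3 = 429.
Solve pairwise, accumulating the modulus:
  Start with x ≡ 4 (mod 11).
  Combine with x ≡ 9 (mod 13): since gcd(11, 13) = 1, we get a unique residue mod 143.
    Write x = 4 + 11·t and substitute into x ≡ 9 (mod 13): 11·t ≡ 9 − 4 = 5 (mod 13).
    The inverse of 11 mod 13 is 6 (since 11·6 = 66 = 5·13 + 1), so t ≡ 6·5 = 30 ≡ 4 (mod 13).
    Then x = 4 + 11·4 = 48, valid modulo lcm(11, 13) = 143: x ≡ 48 (mod 143).
  Combine with x ≡ 1 (mod 3): since gcd(143, 3) = 1, we get a unique residue mod 429.
    Write x = 48 + 143·t and substitute into x ≡ 1 (mod 3): 143·t ≡ 1 − 48 = -47 (mod 3).
    Reduce coefficients mod 3: 2·t ≡ 1 (mod 3).
    The inverse of 2 mod 3 is 2 (since 2·2 = 4 = 1·3 + 1), so t ≡ 2·1 = 2 ≡ 2 (mod 3).
    Then x = 48 + 143·2 = 334, valid modulo lcm(143, 3) = 429: x ≡ 334 (mod 429).
Verify: 334 mod 11 = 4 ✓, 334 mod 13 = 9 ✓, 334 mod 3 = 1 ✓.

x ≡ 334 (mod 429).


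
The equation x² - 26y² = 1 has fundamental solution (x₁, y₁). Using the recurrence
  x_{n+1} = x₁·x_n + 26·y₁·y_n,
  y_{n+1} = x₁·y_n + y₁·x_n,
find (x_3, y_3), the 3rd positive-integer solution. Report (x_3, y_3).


Step 1: Find the fundamental solution (x₁, y₁) of x² - 26y² = 1.
  Expand √26 as a continued fraction. a₀ = ⌊√26⌋ = 5; iterate m_{k+1} = d_k·a_k − m_k, d_{k+1} = (26 − m_{k+1}²)/d_k, a_{k+1} = ⌊(a₀ + m_{k+1})/d_{k+1}⌋ (starting m₀ = 0, d₀ = 1), with convergents p_k = a_k·p_{k-1} + p_{k-2}, q_k = a_k·q_{k-1} + q_{k-2} (p₋₁ = 1, q₋₁ = 0):
  k = 0: a₀ = 5; p₀/q₀ = 5/1; p₀² − 26·q₀² = 25 − 26 = -1.
  k = 1: m = 5, d = 1, a = ⌊(5 + 5)/1⌋ = 10; p/q = (10·5 + 1)/(10·1 + 0) = 51/10; p² − 26·q² = 2601 − 2600 = 1.
  The first convergent with p² − 26·q² = 1 gives the fundamental solution (x₁, y₁) = (51, 10).
Step 2: Apply the recurrence (x_{n+1}, y_{n+1}) = (x₁x_n + 26y₁y_n, x₁y_n + y₁x_n) repeatedly.
  From (x_1, y_1) = (51, 10): x_2 = 51·51 + 26·10·10 = 5201; y_2 = 51·10 + 10·51 = 1020.
  From (x_2, y_2) = (5201, 1020): x_3 = 51·5201 + 26·10·1020 = 530451; y_3 = 51·1020 + 10·5201 = 104030.
Step 3: Verify x_3² - 26·y_3² = 281378263401 - 281378263400 = 1 (should be 1). ✓

(x_1, y_1) = (51, 10); (x_3, y_3) = (530451, 104030).


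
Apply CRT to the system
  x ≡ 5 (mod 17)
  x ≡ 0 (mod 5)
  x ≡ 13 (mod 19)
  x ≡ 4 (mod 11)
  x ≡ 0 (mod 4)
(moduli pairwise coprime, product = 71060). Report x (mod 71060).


Product of moduli M = 17 · 5 · 19 · 11 · 4 = 71060.
Merge one congruence at a time:
  Start: x ≡ 5 (mod 17).
  Combine with x ≡ 0 (mod 5); new modulus lcm = 85.
    Write x = 5 + 17·t and substitute into x ≡ 0 (mod 5): 17·t ≡ 0 − 5 = -5 (mod 5).
    Reduce coefficients mod 5: 2·t ≡ 0 (mod 5).
    The inverse of 2 mod 5 is 3 (since 2·3 = 6 = 1·5 + 1), so t ≡ 3·0 = 0 ≡ 0 (mod 5).
    Then x = 5 + 17·0 = 5, valid modulo lcm(17, 5) = 85: x ≡ 5 (mod 85).
  Combine with x ≡ 13 (mod 19); new modulus lcm = 1615.
    Write x = 5 + 85·t and substitute into x ≡ 13 (mod 19): 85·t ≡ 13 − 5 = 8 (mod 19).
    Reduce coefficients mod 19: 9·t ≡ 8 (mod 19).
    The inverse of 9 mod 19 is 17 (since 9·17 = 153 = 8·19 + 1), so t ≡ 17·8 = 136 ≡ 3 (mod 19).
    Then x = 5 + 85·3 = 260, valid modulo lcm(85, 19) = 1615: x ≡ 260 (mod 1615).
  Combine with x ≡ 4 (mod 11); new modulus lcm = 17765.
    Write x = 260 + 1615·t and substitute into x ≡ 4 (mod 11): 1615·t ≡ 4 − 260 = -256 (mod 11).
    Reduce coefficients mod 11: 9·t ≡ 8 (mod 11).
    The inverse of 9 mod 11 is 5 (since 9·5 = 45 = 4·11 + 1), so t ≡ 5·8 = 40 ≡ 7 (mod 11).
    Then x = 260 + 1615·7 = 11565, valid modulo lcm(1615, 11) = 17765: x ≡ 11565 (mod 17765).
  Combine with x ≡ 0 (mod 4); new modulus lcm = 71060.
    Write x = 11565 + 17765·t and substitute into x ≡ 0 (mod 4): 17765·t ≡ 0 − 11565 = -11565 (mod 4).
    Reduce coefficients mod 4: 1·t ≡ 3 (mod 4).
    So t ≡ 3 (mod 4).
    Then x = 11565 + 17765·3 = 64860, valid modulo lcm(17765, 4) = 71060: x ≡ 64860 (mod 71060).
Verify against each original: 64860 mod 17 = 5, 64860 mod 5 = 0, 64860 mod 19 = 13, 64860 mod 11 = 4, 64860 mod 4 = 0.

x ≡ 64860 (mod 71060).


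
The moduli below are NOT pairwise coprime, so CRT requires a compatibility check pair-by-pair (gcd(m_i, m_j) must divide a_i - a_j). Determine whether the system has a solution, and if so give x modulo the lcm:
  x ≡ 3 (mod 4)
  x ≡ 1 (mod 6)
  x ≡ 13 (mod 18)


Moduli 4, 6, 18 are not pairwise coprime, so CRT works modulo lcm(m_i) when all pairwise compatibility conditions hold.
Pairwise compatibility: gcd(m_i, m_j) must divide a_i - a_j for every pair.
Merge one congruence at a time:
  Start: x ≡ 3 (mod 4).
  Combine with x ≡ 1 (mod 6): gcd(4, 6) = 2; 1 - 3 = -2, which IS divisible by 2, so compatible.
    Write x = 3 + 4·t and substitute into x ≡ 1 (mod 6): 4·t ≡ 1 − 3 = -2 (mod 6).
    Divide the congruence (and modulus) by g = 2: 2·t ≡ -1 (mod 3).
    Reduce coefficients mod 3: 2·t ≡ 2 (mod 3).
    The inverse of 2 mod 3 is 2 (since 2·2 = 4 = 1·3 + 1), so t ≡ 2·2 = 4 ≡ 1 (mod 3).
    Then x = 3 + 4·1 = 7, valid modulo lcm(4, 6) = 12: x ≡ 7 (mod 12).
  Combine with x ≡ 13 (mod 18): gcd(12, 18) = 6; 13 - 7 = 6, which IS divisible by 6, so compatible.
    Write x = 7 + 12·t and substitute into x ≡ 13 (mod 18): 12·t ≡ 13 − 7 = 6 (mod 18).
    Divide the congruence (and modulus) by g = 6: 2·t ≡ 1 (mod 3).
    The inverse of 2 mod 3 is 2 (since 2·2 = 4 = 1·3 + 1), so t ≡ 2·1 = 2 ≡ 2 (mod 3).
    Then x = 7 + 12·2 = 31, valid modulo lcm(12, 18) = 36: x ≡ 31 (mod 36).
Verify: 31 mod 4 = 3, 31 mod 6 = 1, 31 mod 18 = 13.

x ≡ 31 (mod 36).


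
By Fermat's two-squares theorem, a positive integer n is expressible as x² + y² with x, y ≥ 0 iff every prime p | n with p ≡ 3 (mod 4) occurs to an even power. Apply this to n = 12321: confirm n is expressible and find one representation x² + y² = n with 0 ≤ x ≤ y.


Step 1: Factor n = 12321 = 3^2 · 37^2.
Step 2: Check the mod-4 condition on each prime factor: 3 ≡ 3 (mod 4), exponent 2 (must be even); 37 ≡ 1 (mod 4), exponent 2.
All primes ≡ 3 (mod 4) appear to even exponent (or don't appear), so by the two-squares theorem n IS expressible as a sum of two squares.
Step 3: Build a representation. Group n = k² · m with k = 3 and m = 37 · 37 = 1369 (a product of primes ≡ 1 (mod 4)); a representation of m scales to one of n via (k·x)² + (k·y)² = k²(x² + y²). Each prime p ≡ 1 (mod 4) is itself a sum of two squares; find a² by testing p − a² for a perfect square:
  37: 37 − 1² = 36 = 6² ⇒ 37 = 1² + 6².
  Combine using the Brahmagupta–Fibonacci identity (a² + b²)(c² + d²) = (ac − bd)² + (ad + bc)² = (ac + bd)² + (ad − bc)²:
  37 · 37 = 1369: from (1² + 6²)(1² + 6²), take (1·1 − 6·6, 1·6 + 6·1) = (1 − 36, 6 + 6) = (-35, 12); dropping signs (only squares matter) gives (35, 12); check 35² + 12² = 1225 + 144 = 1369 ✓.
  Scale by k = 3: (3·35, 3·12) = (105, 36).
Step 4: Order so x ≤ y and verify: 36² + 105² = 1296 + 11025 = 12321 = n. ✓

n = 12321 = 36² + 105² (one valid representation with x ≤ y).


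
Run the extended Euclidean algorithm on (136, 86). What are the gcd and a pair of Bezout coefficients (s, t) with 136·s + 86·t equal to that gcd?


Euclidean algorithm on (136, 86) — divide until remainder is 0:
  136 = 1 · 86 + 50
  86 = 1 · 50 + 36
  50 = 1 · 36 + 14
  36 = 2 · 14 + 8
  14 = 1 · 8 + 6
  8 = 1 · 6 + 2
  6 = 3 · 2 + 0
gcd(136, 86) = 2.
Track Bezout coefficients alongside the remainders: start with r₀ = 136 = a·1 + b·0 (s = 1, t = 0) and r₁ = 86 = a·0 + b·1 (s = 0, t = 1); each new remainder r_{k+1} = r_{k-1} − q_k·r_k inherits s_{k+1} = s_{k-1} − q_k·s_k, t_{k+1} = t_{k-1} − q_k·t_k, so r_k = a·s_k + b·t_k at every step:
  q = 1: r = 50, s = 1 − 1·0 = 1, t = 0 − 1·1 = -1  (check: 136·1 + 86·(-1) = 50)
  q = 1: r = 36, s = 0 − 1·1 = -1, t = 1 − 1·(-1) = 2  (check: 136·(-1) + 86·2 = 36)
  q = 1: r = 14, s = 1 − 1·(-1) = 2, t = -1 − 1·2 = -3  (check: 136·2 + 86·(-3) = 14)
  q = 2: r = 8, s = -1 − 2·2 = -5, t = 2 − 2·(-3) = 8  (check: 136·(-5) + 86·8 = 8)
  q = 1: r = 6, s = 2 − 1·(-5) = 7, t = -3 − 1·8 = -11  (check: 136·7 + 86·(-11) = 6)
  q = 1: r = 2, s = -5 − 1·7 = -12, t = 8 − 1·(-11) = 19  (check: 136·(-12) + 86·19 = 2)
The row with r = 2 (the gcd) gives the Bezout coefficients s = -12, t = 19.
Result: 136 · (-12) + 86 · (19) = 2.

gcd(136, 86) = 2; s = -12, t = 19 (check: 136·(-12) + 86·19 = 2).


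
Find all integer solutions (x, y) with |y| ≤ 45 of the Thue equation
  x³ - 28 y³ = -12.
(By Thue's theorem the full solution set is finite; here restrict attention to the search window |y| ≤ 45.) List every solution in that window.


The equation is x³ - 28y³ = -12. For fixed y, x³ = 28·y³ − 12, so a solution requires the RHS to be a perfect cube.
Strategy: iterate y from -45 to 45, compute RHS = 28·y³ − 12, and check whether it is a (positive or negative) perfect cube.
Check small values of y:
  y = 0: RHS = -12 is not a perfect cube.
  y = 1: RHS = 16 is not a perfect cube.
  y = -1: RHS = -40 is not a perfect cube.
  y = 2: RHS = 212 is not a perfect cube.
  y = -2: RHS = -236 is not a perfect cube.
  y = 3: RHS = 744 is not a perfect cube.
  y = -3: RHS = -768 is not a perfect cube.
Continuing the search up to |y| = 45 finds no solutions either.
No (x, y) in the scanned range satisfies the equation.

No integer solutions with |y| ≤ 45.


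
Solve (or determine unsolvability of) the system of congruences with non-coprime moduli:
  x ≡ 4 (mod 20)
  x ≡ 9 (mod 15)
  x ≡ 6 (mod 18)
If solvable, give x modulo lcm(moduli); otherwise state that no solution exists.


Moduli 20, 15, 18 are not pairwise coprime, so CRT works modulo lcm(m_i) when all pairwise compatibility conditions hold.
Pairwise compatibility: gcd(m_i, m_j) must divide a_i - a_j for every pair.
Merge one congruence at a time:
  Start: x ≡ 4 (mod 20).
  Combine with x ≡ 9 (mod 15): gcd(20, 15) = 5; 9 - 4 = 5, which IS divisible by 5, so compatible.
    Write x = 4 + 20·t and substitute into x ≡ 9 (mod 15): 20·t ≡ 9 − 4 = 5 (mod 15).
    Divide the congruence (and modulus) by g = 5: 4·t ≡ 1 (mod 3).
    Reduce coefficients mod 3: 1·t ≡ 1 (mod 3).
    So t ≡ 1 (mod 3).
    Then x = 4 + 20·1 = 24, valid modulo lcm(20, 15) = 60: x ≡ 24 (mod 60).
  Combine with x ≡ 6 (mod 18): gcd(60, 18) = 6; 6 - 24 = -18, which IS divisible by 6, so compatible.
    Write x = 24 + 60·t and substitute into x ≡ 6 (mod 18): 60·t ≡ 6 − 24 = -18 (mod 18).
    Divide the congruence (and modulus) by g = 6: 10·t ≡ -3 (mod 3).
    Reduce coefficients mod 3: 1·t ≡ 0 (mod 3).
    So t ≡ 0 (mod 3).
    Then x = 24 + 60·0 = 24, valid modulo lcm(60, 18) = 180: x ≡ 24 (mod 180).
Verify: 24 mod 20 = 4, 24 mod 15 = 9, 24 mod 18 = 6.

x ≡ 24 (mod 180).


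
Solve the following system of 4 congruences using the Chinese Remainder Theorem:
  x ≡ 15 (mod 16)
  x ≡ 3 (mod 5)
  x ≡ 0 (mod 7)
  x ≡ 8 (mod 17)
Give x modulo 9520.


Product of moduli M = 16 · 5 · 7 · 17 = 9520.
Merge one congruence at a time:
  Start: x ≡ 15 (mod 16).
  Combine with x ≡ 3 (mod 5); new modulus lcm = 80.
    Write x = 15 + 16·t and substitute into x ≡ 3 (mod 5): 16·t ≡ 3 − 15 = -12 (mod 5).
    Reduce coefficients mod 5: 1·t ≡ 3 (mod 5).
    So t ≡ 3 (mod 5).
    Then x = 15 + 16·3 = 63, valid modulo lcm(16, 5) = 80: x ≡ 63 (mod 80).
  Combine with x ≡ 0 (mod 7); new modulus lcm = 560.
    Write x = 63 + 80·t and substitute into x ≡ 0 (mod 7): 80·t ≡ 0 − 63 = -63 (mod 7).
    Reduce coefficients mod 7: 3·t ≡ 0 (mod 7).
    The inverse of 3 mod 7 is 5 (since 3·5 = 15 = 2·7 + 1), so t ≡ 5·0 = 0 ≡ 0 (mod 7).
    Then x = 63 + 80·0 = 63, valid modulo lcm(80, 7) = 560: x ≡ 63 (mod 560).
  Combine with x ≡ 8 (mod 17); new modulus lcm = 9520.
    Write x = 63 + 560·t and substitute into x ≡ 8 (mod 17): 560·t ≡ 8 − 63 = -55 (mod 17).
    Reduce coefficients mod 17: 16·t ≡ 13 (mod 17).
    The inverse of 16 mod 17 is 16 (since 16·16 = 256 = 15·17 + 1), so t ≡ 16·13 = 208 ≡ 4 (mod 17).
    Then x = 63 + 560·4 = 2303, valid modulo lcm(560, 17) = 9520: x ≡ 2303 (mod 9520).
Verify against each original: 2303 mod 16 = 15, 2303 mod 5 = 3, 2303 mod 7 = 0, 2303 mod 17 = 8.

x ≡ 2303 (mod 9520).


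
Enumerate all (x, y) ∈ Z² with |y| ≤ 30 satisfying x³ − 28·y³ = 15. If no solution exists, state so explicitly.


The equation is x³ - 28y³ = 15. For fixed y, x³ = 28·y³ + 15, so a solution requires the RHS to be a perfect cube.
Strategy: iterate y from -30 to 30, compute RHS = 28·y³ + 15, and check whether it is a (positive or negative) perfect cube.
Check small values of y:
  y = 0: RHS = 15 is not a perfect cube.
  y = 1: RHS = 43 is not a perfect cube.
  y = -1: RHS = -13 is not a perfect cube.
  y = 2: RHS = 239 is not a perfect cube.
  y = -2: RHS = -209 is not a perfect cube.
  y = 3: RHS = 771 is not a perfect cube.
  y = -3: RHS = -741 is not a perfect cube.
Continuing the search up to |y| = 30 finds no solutions either.
No (x, y) in the scanned range satisfies the equation.

No integer solutions with |y| ≤ 30.


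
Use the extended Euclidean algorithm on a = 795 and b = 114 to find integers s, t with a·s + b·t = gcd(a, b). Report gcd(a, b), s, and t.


Euclidean algorithm on (795, 114) — divide until remainder is 0:
  795 = 6 · 114 + 111
  114 = 1 · 111 + 3
  111 = 37 · 3 + 0
gcd(795, 114) = 3.
Track Bezout coefficients alongside the remainders: start with r₀ = 795 = a·1 + b·0 (s = 1, t = 0) and r₁ = 114 = a·0 + b·1 (s = 0, t = 1); each new remainder r_{k+1} = r_{k-1} − q_k·r_k inherits s_{k+1} = s_{k-1} − q_k·s_k, t_{k+1} = t_{k-1} − q_k·t_k, so r_k = a·s_k + b·t_k at every step:
  q = 6: r = 111, s = 1 − 6·0 = 1, t = 0 − 6·1 = -6  (check: 795·1 + 114·(-6) = 111)
  q = 1: r = 3, s = 0 − 1·1 = -1, t = 1 − 1·(-6) = 7  (check: 795·(-1) + 114·7 = 3)
The row with r = 3 (the gcd) gives the Bezout coefficients s = -1, t = 7.
Result: 795 · (-1) + 114 · (7) = 3.

gcd(795, 114) = 3; s = -1, t = 7 (check: 795·(-1) + 114·7 = 3).


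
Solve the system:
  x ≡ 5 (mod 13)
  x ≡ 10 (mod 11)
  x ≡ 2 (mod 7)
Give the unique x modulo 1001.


Moduli 13, 11, 7 are pairwise coprime; by CRT there is a unique solution modulo M = 13 · 11 · 7 = 1001.
Solve pairwise, accumulating the modulus:
  Start with x ≡ 5 (mod 13).
  Combine with x ≡ 10 (mod 11): since gcd(13, 11) = 1, we get a unique residue mod 143.
    Write x = 5 + 13·t and substitute into x ≡ 10 (mod 11): 13·t ≡ 10 − 5 = 5 (mod 11).
    Reduce coefficients mod 11: 2·t ≡ 5 (mod 11).
    The inverse of 2 mod 11 is 6 (since 2·6 = 12 = 1·11 + 1), so t ≡ 6·5 = 30 ≡ 8 (mod 11).
    Then x = 5 + 13·8 = 109, valid modulo lcm(13, 11) = 143: x ≡ 109 (mod 143).
  Combine with x ≡ 2 (mod 7): since gcd(143, 7) = 1, we get a unique residue mod 1001.
    Write x = 109 + 143·t and substitute into x ≡ 2 (mod 7): 143·t ≡ 2 − 109 = -107 (mod 7).
    Reduce coefficients mod 7: 3·t ≡ 5 (mod 7).
    The inverse of 3 mod 7 is 5 (since 3·5 = 15 = 2·7 + 1), so t ≡ 5·5 = 25 ≡ 4 (mod 7).
    Then x = 109 + 143·4 = 681, valid modulo lcm(143, 7) = 1001: x ≡ 681 (mod 1001).
Verify: 681 mod 13 = 5 ✓, 681 mod 11 = 10 ✓, 681 mod 7 = 2 ✓.

x ≡ 681 (mod 1001).


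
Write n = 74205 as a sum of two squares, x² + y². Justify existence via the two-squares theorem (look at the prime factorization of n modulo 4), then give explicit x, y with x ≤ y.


Step 1: Factor n = 74205 = 3^2 · 5 · 17 · 97.
Step 2: Check the mod-4 condition on each prime factor: 3 ≡ 3 (mod 4), exponent 2 (must be even); 5 ≡ 1 (mod 4), exponent 1; 17 ≡ 1 (mod 4), exponent 1; 97 ≡ 1 (mod 4), exponent 1.
All primes ≡ 3 (mod 4) appear to even exponent (or don't appear), so by the two-squares theorem n IS expressible as a sum of two squares.
Step 3: Build a representation. Group n = k² · m with k = 3 and m = 5 · 17 · 97 = 8245 (a product of primes ≡ 1 (mod 4)); a representation of m scales to one of n via (k·x)² + (k·y)² = k²(x² + y²). Each prime p ≡ 1 (mod 4) is itself a sum of two squares; find a² by testing p − a² for a perfect square:
  5: 5 − 1² = 4 = 2² ⇒ 5 = 1² + 2².
  17: 17 − 1² = 16 = 4² ⇒ 17 = 1² + 4².
  97: 97 − 1² = 96, 97 − 2² = 93, 97 − 3² = 88, 97 − 4² = 81 = 9² ⇒ 97 = 4² + 9².
  Combine using the Brahmagupta–Fibonacci identity (a² + b²)(c² + d²) = (ac − bd)² + (ad + bc)² = (ac + bd)² + (ad − bc)²:
  5 · 17 = 85: from (1² + 2²)(1² + 4²), take (1·1 − 2·4, 1·4 + 2·1) = (1 − 8, 4 + 2) = (-7, 6); dropping signs (only squares matter) gives (7, 6); check 7² + 6² = 49 + 36 = 85 ✓.
  85 · 97 = 8245: from (7² + 6²)(4² + 9²), take (7·4 − 6·9, 7·9 + 6·4) = (28 − 54, 63 + 24) = (-26, 87); dropping signs (only squares matter) gives (26, 87); check 26² + 87² = 676 + 7569 = 8245 ✓.
  Scale by k = 3: (3·26, 3·87) = (78, 261).
Step 4: Order so x ≤ y and verify: 78² + 261² = 6084 + 68121 = 74205 = n. ✓

n = 74205 = 78² + 261² (one valid representation with x ≤ y).


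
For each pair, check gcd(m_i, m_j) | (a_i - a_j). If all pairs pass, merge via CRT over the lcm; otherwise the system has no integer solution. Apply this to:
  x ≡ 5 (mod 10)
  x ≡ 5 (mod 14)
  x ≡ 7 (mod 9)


Moduli 10, 14, 9 are not pairwise coprime, so CRT works modulo lcm(m_i) when all pairwise compatibility conditions hold.
Pairwise compatibility: gcd(m_i, m_j) must divide a_i - a_j for every pair.
Merge one congruence at a time:
  Start: x ≡ 5 (mod 10).
  Combine with x ≡ 5 (mod 14): gcd(10, 14) = 2; 5 - 5 = 0, which IS divisible by 2, so compatible.
    Write x = 5 + 10·t and substitute into x ≡ 5 (mod 14): 10·t ≡ 5 − 5 = 0 (mod 14).
    Divide the congruence (and modulus) by g = 2: 5·t ≡ 0 (mod 7).
    The inverse of 5 mod 7 is 3 (since 5·3 = 15 = 2·7 + 1), so t ≡ 3·0 = 0 ≡ 0 (mod 7).
    Then x = 5 + 10·0 = 5, valid modulo lcm(10, 14) = 70: x ≡ 5 (mod 70).
  Combine with x ≡ 7 (mod 9): gcd(70, 9) = 1; 7 - 5 = 2, which IS divisible by 1, so compatible.
    Write x = 5 + 70·t and substitute into x ≡ 7 (mod 9): 70·t ≡ 7 − 5 = 2 (mod 9).
    Reduce coefficients mod 9: 7·t ≡ 2 (mod 9).
    The inverse of 7 mod 9 is 4 (since 7·4 = 28 = 3·9 + 1), so t ≡ 4·2 = 8 ≡ 8 (mod 9).
    Then x = 5 + 70·8 = 565, valid modulo lcm(70, 9) = 630: x ≡ 565 (mod 630).
Verify: 565 mod 10 = 5, 565 mod 14 = 5, 565 mod 9 = 7.

x ≡ 565 (mod 630).


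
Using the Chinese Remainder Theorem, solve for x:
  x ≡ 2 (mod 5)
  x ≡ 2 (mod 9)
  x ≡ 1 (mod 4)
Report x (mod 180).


Moduli 5, 9, 4 are pairwise coprime; by CRT there is a unique solution modulo M = 5 · 9 · 4 = 180.
Solve pairwise, accumulating the modulus:
  Start with x ≡ 2 (mod 5).
  Combine with x ≡ 2 (mod 9): since gcd(5, 9) = 1, we get a unique residue mod 45.
    Write x = 2 + 5·t and substitute into x ≡ 2 (mod 9): 5·t ≡ 2 − 2 = 0 (mod 9).
    The inverse of 5 mod 9 is 2 (since 5·2 = 10 = 1·9 + 1), so t ≡ 2·0 = 0 ≡ 0 (mod 9).
    Then x = 2 + 5·0 = 2, valid modulo lcm(5, 9) = 45: x ≡ 2 (mod 45).
  Combine with x ≡ 1 (mod 4): since gcd(45, 4) = 1, we get a unique residue mod 180.
    Write x = 2 + 45·t and substitute into x ≡ 1 (mod 4): 45·t ≡ 1 − 2 = -1 (mod 4).
    Reduce coefficients mod 4: 1·t ≡ 3 (mod 4).
    So t ≡ 3 (mod 4).
    Then x = 2 + 45·3 = 137, valid modulo lcm(45, 4) = 180: x ≡ 137 (mod 180).
Verify: 137 mod 5 = 2 ✓, 137 mod 9 = 2 ✓, 137 mod 4 = 1 ✓.

x ≡ 137 (mod 180).


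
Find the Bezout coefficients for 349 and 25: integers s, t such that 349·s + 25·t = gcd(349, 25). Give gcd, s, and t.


Euclidean algorithm on (349, 25) — divide until remainder is 0:
  349 = 13 · 25 + 24
  25 = 1 · 24 + 1
  24 = 24 · 1 + 0
gcd(349, 25) = 1.
Track Bezout coefficients alongside the remainders: start with r₀ = 349 = a·1 + b·0 (s = 1, t = 0) and r₁ = 25 = a·0 + b·1 (s = 0, t = 1); each new remainder r_{k+1} = r_{k-1} − q_k·r_k inherits s_{k+1} = s_{k-1} − q_k·s_k, t_{k+1} = t_{k-1} − q_k·t_k, so r_k = a·s_k + b·t_k at every step:
  q = 13: r = 24, s = 1 − 13·0 = 1, t = 0 − 13·1 = -13  (check: 349·1 + 25·(-13) = 24)
  q = 1: r = 1, s = 0 − 1·1 = -1, t = 1 − 1·(-13) = 14  (check: 349·(-1) + 25·14 = 1)
The row with r = 1 (the gcd) gives the Bezout coefficients s = -1, t = 14.
Result: 349 · (-1) + 25 · (14) = 1.

gcd(349, 25) = 1; s = -1, t = 14 (check: 349·(-1) + 25·14 = 1).


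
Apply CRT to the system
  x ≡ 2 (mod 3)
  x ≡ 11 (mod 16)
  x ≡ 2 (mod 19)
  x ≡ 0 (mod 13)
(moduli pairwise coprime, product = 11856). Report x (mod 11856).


Product of moduli M = 3 · 16 · 19 · 13 = 11856.
Merge one congruence at a time:
  Start: x ≡ 2 (mod 3).
  Combine with x ≡ 11 (mod 16); new modulus lcm = 48.
    Write x = 2 + 3·t and substitute into x ≡ 11 (mod 16): 3·t ≡ 11 − 2 = 9 (mod 16).
    The inverse of 3 mod 16 is 11 (since 3·11 = 33 = 2·16 + 1), so t ≡ 11·9 = 99 ≡ 3 (mod 16).
    Then x = 2 + 3·3 = 11, valid modulo lcm(3, 16) = 48: x ≡ 11 (mod 48).
  Combine with x ≡ 2 (mod 19); new modulus lcm = 912.
    Write x = 11 + 48·t and substitute into x ≡ 2 (mod 19): 48·t ≡ 2 − 11 = -9 (mod 19).
    Reduce coefficients mod 19: 10·t ≡ 10 (mod 19).
    The inverse of 10 mod 19 is 2 (since 10·2 = 20 = 1·19 + 1), so t ≡ 2·10 = 20 ≡ 1 (mod 19).
    Then x = 11 + 48·1 = 59, valid modulo lcm(48, 19) = 912: x ≡ 59 (mod 912).
  Combine with x ≡ 0 (mod 13); new modulus lcm = 11856.
    Write x = 59 + 912·t and substitute into x ≡ 0 (mod 13): 912·t ≡ 0 − 59 = -59 (mod 13).
    Reduce coefficients mod 13: 2·t ≡ 6 (mod 13).
    The inverse of 2 mod 13 is 7 (since 2·7 = 14 = 1·13 + 1), so t ≡ 7·6 = 42 ≡ 3 (mod 13).
    Then x = 59 + 912·3 = 2795, valid modulo lcm(912, 13) = 11856: x ≡ 2795 (mod 11856).
Verify against each original: 2795 mod 3 = 2, 2795 mod 16 = 11, 2795 mod 19 = 2, 2795 mod 13 = 0.

x ≡ 2795 (mod 11856).


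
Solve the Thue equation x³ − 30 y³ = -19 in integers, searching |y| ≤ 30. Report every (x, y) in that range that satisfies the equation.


The equation is x³ - 30y³ = -19. For fixed y, x³ = 30·y³ − 19, so a solution requires the RHS to be a perfect cube.
Strategy: iterate y from -30 to 30, compute RHS = 30·y³ − 19, and check whether it is a (positive or negative) perfect cube.
Check small values of y:
  y = 0: RHS = -19 is not a perfect cube.
  y = 1: RHS = 11 is not a perfect cube.
  y = -1: RHS = -49 is not a perfect cube.
  y = 2: RHS = 221 is not a perfect cube.
  y = -2: RHS = -259 is not a perfect cube.
  y = 3: RHS = 791 is not a perfect cube.
  y = -3: RHS = -829 is not a perfect cube.
Continuing the search up to |y| = 30 finds no solutions either.
No (x, y) in the scanned range satisfies the equation.

No integer solutions with |y| ≤ 30.


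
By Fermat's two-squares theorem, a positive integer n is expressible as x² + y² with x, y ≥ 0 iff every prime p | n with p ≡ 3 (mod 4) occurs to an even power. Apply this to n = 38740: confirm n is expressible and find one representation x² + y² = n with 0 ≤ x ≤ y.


Step 1: Factor n = 38740 = 2^2 · 5 · 13 · 149.
Step 2: Check the mod-4 condition on each prime factor: 2 = 2 (special); 5 ≡ 1 (mod 4), exponent 1; 13 ≡ 1 (mod 4), exponent 1; 149 ≡ 1 (mod 4), exponent 1.
All primes ≡ 3 (mod 4) appear to even exponent (or don't appear), so by the two-squares theorem n IS expressible as a sum of two squares.
Step 3: Build a representation. Group n = k² · m with k = 2 and m = 5 · 13 · 149 = 9685 (a product of primes ≡ 1 (mod 4)); a representation of m scales to one of n via (k·x)² + (k·y)² = k²(x² + y²). Each prime p ≡ 1 (mod 4) is itself a sum of two squares; find a² by testing p − a² for a perfect square:
  5: 5 − 1² = 4 = 2² ⇒ 5 = 1² + 2².
  13: 13 − 1² = 12, 13 − 2² = 9 = 3² ⇒ 13 = 2² + 3².
  149: 149 − 1² = 148, 149 − 2² = 145, 149 − 3² = 140, 149 − 4² = 133, 149 − 5² = 124, 149 − 6² = 113, 149 − 7² = 100 = 10² ⇒ 149 = 7² + 10².
  Combine using the Brahmagupta–Fibonacci identity (a² + b²)(c² + d²) = (ac − bd)² + (ad + bc)² = (ac + bd)² + (ad − bc)²:
  5 · 13 = 65: from (1² + 2²)(2² + 3²), take (1·2 − 2·3, 1·3 + 2·2) = (2 − 6, 3 + 4) = (-4, 7); dropping signs (only squares matter) gives (4, 7); check 4² + 7² = 16 + 49 = 65 ✓.
  65 · 149 = 9685: from (4² + 7²)(7² + 10²), take (4·7 − 7·10, 4·10 + 7·7) = (28 − 70, 40 + 49) = (-42, 89); dropping signs (only squares matter) gives (42, 89); check 42² + 89² = 1764 + 7921 = 9685 ✓.
  Scale by k = 2: (2·42, 2·89) = (84, 178).
Step 4: Order so x ≤ y and verify: 84² + 178² = 7056 + 31684 = 38740 = n. ✓

n = 38740 = 84² + 178² (one valid representation with x ≤ y).


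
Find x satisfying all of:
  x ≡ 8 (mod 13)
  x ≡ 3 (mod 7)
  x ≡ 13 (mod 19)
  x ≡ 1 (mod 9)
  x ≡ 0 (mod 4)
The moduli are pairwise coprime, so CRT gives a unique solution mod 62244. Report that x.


Product of moduli M = 13 · 7 · 19 · 9 · 4 = 62244.
Merge one congruence at a time:
  Start: x ≡ 8 (mod 13).
  Combine with x ≡ 3 (mod 7); new modulus lcm = 91.
    Write x = 8 + 13·t and substitute into x ≡ 3 (mod 7): 13·t ≡ 3 − 8 = -5 (mod 7).
    Reduce coefficients mod 7: 6·t ≡ 2 (mod 7).
    The inverse of 6 mod 7 is 6 (since 6·6 = 36 = 5·7 + 1), so t ≡ 6·2 = 12 ≡ 5 (mod 7).
    Then x = 8 + 13·5 = 73, valid modulo lcm(13, 7) = 91: x ≡ 73 (mod 91).
  Combine with x ≡ 13 (mod 19); new modulus lcm = 1729.
    Write x = 73 + 91·t and substitute into x ≡ 13 (mod 19): 91·t ≡ 13 − 73 = -60 (mod 19).
    Reduce coefficients mod 19: 15·t ≡ 16 (mod 19).
    The inverse of 15 mod 19 is 14 (since 15·14 = 210 = 11·19 + 1), so t ≡ 14·16 = 224 ≡ 15 (mod 19).
    Then x = 73 + 91·15 = 1438, valid modulo lcm(91, 19) = 1729: x ≡ 1438 (mod 1729).
  Combine with x ≡ 1 (mod 9); new modulus lcm = 15561.
    Write x = 1438 + 1729·t and substitute into x ≡ 1 (mod 9): 1729·t ≡ 1 − 1438 = -1437 (mod 9).
    Reduce coefficients mod 9: 1·t ≡ 3 (mod 9).
    So t ≡ 3 (mod 9).
    Then x = 1438 + 1729·3 = 6625, valid modulo lcm(1729, 9) = 15561: x ≡ 6625 (mod 15561).
  Combine with x ≡ 0 (mod 4); new modulus lcm = 62244.
    Write x = 6625 + 15561·t and substitute into x ≡ 0 (mod 4): 15561·t ≡ 0 − 6625 = -6625 (mod 4).
    Reduce coefficients mod 4: 1·t ≡ 3 (mod 4).
    So t ≡ 3 (mod 4).
    Then x = 6625 + 15561·3 = 53308, valid modulo lcm(15561, 4) = 62244: x ≡ 53308 (mod 62244).
Verify against each original: 53308 mod 13 = 8, 53308 mod 7 = 3, 53308 mod 19 = 13, 53308 mod 9 = 1, 53308 mod 4 = 0.

x ≡ 53308 (mod 62244).


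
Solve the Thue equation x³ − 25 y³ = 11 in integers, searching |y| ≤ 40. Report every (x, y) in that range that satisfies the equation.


The equation is x³ - 25y³ = 11. For fixed y, x³ = 25·y³ + 11, so a solution requires the RHS to be a perfect cube.
Strategy: iterate y from -40 to 40, compute RHS = 25·y³ + 11, and check whether it is a (positive or negative) perfect cube.
Check small values of y:
  y = 0: RHS = 11 is not a perfect cube.
  y = 1: RHS = 36 is not a perfect cube.
  y = -1: RHS = -14 is not a perfect cube.
  y = 2: RHS = 211 is not a perfect cube.
  y = -2: RHS = -189 is not a perfect cube.
  y = 3: RHS = 686 is not a perfect cube.
  y = -3: RHS = -664 is not a perfect cube.
Continuing the search up to |y| = 40 finds no solutions either.
No (x, y) in the scanned range satisfies the equation.

No integer solutions with |y| ≤ 40.


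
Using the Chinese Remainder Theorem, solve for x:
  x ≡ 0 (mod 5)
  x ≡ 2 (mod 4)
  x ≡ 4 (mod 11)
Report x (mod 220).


Moduli 5, 4, 11 are pairwise coprime; by CRT there is a unique solution modulo M = 5 · 4 · 11 = 220.
Solve pairwise, accumulating the modulus:
  Start with x ≡ 0 (mod 5).
  Combine with x ≡ 2 (mod 4): since gcd(5, 4) = 1, we get a unique residue mod 20.
    Write x = 0 + 5·t and substitute into x ≡ 2 (mod 4): 5·t ≡ 2 − 0 = 2 (mod 4).
    Reduce coefficients mod 4: 1·t ≡ 2 (mod 4).
    So t ≡ 2 (mod 4).
    Then x = 0 + 5·2 = 10, valid modulo lcm(5, 4) = 20: x ≡ 10 (mod 20).
  Combine with x ≡ 4 (mod 11): since gcd(20, 11) = 1, we get a unique residue mod 220.
    Write x = 10 + 20·t and substitute into x ≡ 4 (mod 11): 20·t ≡ 4 − 10 = -6 (mod 11).
    Reduce coefficients mod 11: 9·t ≡ 5 (mod 11).
    The inverse of 9 mod 11 is 5 (since 9·5 = 45 = 4·11 + 1), so t ≡ 5·5 = 25 ≡ 3 (mod 11).
    Then x = 10 + 20·3 = 70, valid modulo lcm(20, 11) = 220: x ≡ 70 (mod 220).
Verify: 70 mod 5 = 0 ✓, 70 mod 4 = 2 ✓, 70 mod 11 = 4 ✓.

x ≡ 70 (mod 220).


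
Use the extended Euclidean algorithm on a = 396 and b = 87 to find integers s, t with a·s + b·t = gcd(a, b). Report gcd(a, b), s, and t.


Euclidean algorithm on (396, 87) — divide until remainder is 0:
  396 = 4 · 87 + 48
  87 = 1 · 48 + 39
  48 = 1 · 39 + 9
  39 = 4 · 9 + 3
  9 = 3 · 3 + 0
gcd(396, 87) = 3.
Track Bezout coefficients alongside the remainders: start with r₀ = 396 = a·1 + b·0 (s = 1, t = 0) and r₁ = 87 = a·0 + b·1 (s = 0, t = 1); each new remainder r_{k+1} = r_{k-1} − q_k·r_k inherits s_{k+1} = s_{k-1} − q_k·s_k, t_{k+1} = t_{k-1} − q_k·t_k, so r_k = a·s_k + b·t_k at every step:
  q = 4: r = 48, s = 1 − 4·0 = 1, t = 0 − 4·1 = -4  (check: 396·1 + 87·(-4) = 48)
  q = 1: r = 39, s = 0 − 1·1 = -1, t = 1 − 1·(-4) = 5  (check: 396·(-1) + 87·5 = 39)
  q = 1: r = 9, s = 1 − 1·(-1) = 2, t = -4 − 1·5 = -9  (check: 396·2 + 87·(-9) = 9)
  q = 4: r = 3, s = -1 − 4·2 = -9, t = 5 − 4·(-9) = 41  (check: 396·(-9) + 87·41 = 3)
The row with r = 3 (the gcd) gives the Bezout coefficients s = -9, t = 41.
Result: 396 · (-9) + 87 · (41) = 3.

gcd(396, 87) = 3; s = -9, t = 41 (check: 396·(-9) + 87·41 = 3).


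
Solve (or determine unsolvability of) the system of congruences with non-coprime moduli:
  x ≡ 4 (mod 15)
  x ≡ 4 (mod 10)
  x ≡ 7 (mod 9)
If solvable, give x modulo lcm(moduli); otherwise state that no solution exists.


Moduli 15, 10, 9 are not pairwise coprime, so CRT works modulo lcm(m_i) when all pairwise compatibility conditions hold.
Pairwise compatibility: gcd(m_i, m_j) must divide a_i - a_j for every pair.
Merge one congruence at a time:
  Start: x ≡ 4 (mod 15).
  Combine with x ≡ 4 (mod 10): gcd(15, 10) = 5; 4 - 4 = 0, which IS divisible by 5, so compatible.
    Write x = 4 + 15·t and substitute into x ≡ 4 (mod 10): 15·t ≡ 4 − 4 = 0 (mod 10).
    Divide the congruence (and modulus) by g = 5: 3·t ≡ 0 (mod 2).
    Reduce coefficients mod 2: 1·t ≡ 0 (mod 2).
    So t ≡ 0 (mod 2).
    Then x = 4 + 15·0 = 4, valid modulo lcm(15, 10) = 30: x ≡ 4 (mod 30).
  Combine with x ≡ 7 (mod 9): gcd(30, 9) = 3; 7 - 4 = 3, which IS divisible by 3, so compatible.
    Write x = 4 + 30·t and substitute into x ≡ 7 (mod 9): 30·t ≡ 7 − 4 = 3 (mod 9).
    Divide the congruence (and modulus) by g = 3: 10·t ≡ 1 (mod 3).
    Reduce coefficients mod 3: 1·t ≡ 1 (mod 3).
    So t ≡ 1 (mod 3).
    Then x = 4 + 30·1 = 34, valid modulo lcm(30, 9) = 90: x ≡ 34 (mod 90).
Verify: 34 mod 15 = 4, 34 mod 10 = 4, 34 mod 9 = 7.

x ≡ 34 (mod 90).


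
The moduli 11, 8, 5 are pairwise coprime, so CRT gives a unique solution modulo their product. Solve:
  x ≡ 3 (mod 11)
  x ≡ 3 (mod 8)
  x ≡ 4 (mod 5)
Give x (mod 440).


Moduli 11, 8, 5 are pairwise coprime; by CRT there is a unique solution modulo M = 11 · 8 · 5 = 440.
Solve pairwise, accumulating the modulus:
  Start with x ≡ 3 (mod 11).
  Combine with x ≡ 3 (mod 8): since gcd(11, 8) = 1, we get a unique residue mod 88.
    Write x = 3 + 11·t and substitute into x ≡ 3 (mod 8): 11·t ≡ 3 − 3 = 0 (mod 8).
    Reduce coefficients mod 8: 3·t ≡ 0 (mod 8).
    The inverse of 3 mod 8 is 3 (since 3·3 = 9 = 1·8 + 1), so t ≡ 3·0 = 0 ≡ 0 (mod 8).
    Then x = 3 + 11·0 = 3, valid modulo lcm(11, 8) = 88: x ≡ 3 (mod 88).
  Combine with x ≡ 4 (mod 5): since gcd(88, 5) = 1, we get a unique residue mod 440.
    Write x = 3 + 88·t and substitute into x ≡ 4 (mod 5): 88·t ≡ 4 − 3 = 1 (mod 5).
    Reduce coefficients mod 5: 3·t ≡ 1 (mod 5).
    The inverse of 3 mod 5 is 2 (since 3·2 = 6 = 1·5 + 1), so t ≡ 2·1 = 2 ≡ 2 (mod 5).
    Then x = 3 + 88·2 = 179, valid modulo lcm(88, 5) = 440: x ≡ 179 (mod 440).
Verify: 179 mod 11 = 3 ✓, 179 mod 8 = 3 ✓, 179 mod 5 = 4 ✓.

x ≡ 179 (mod 440).


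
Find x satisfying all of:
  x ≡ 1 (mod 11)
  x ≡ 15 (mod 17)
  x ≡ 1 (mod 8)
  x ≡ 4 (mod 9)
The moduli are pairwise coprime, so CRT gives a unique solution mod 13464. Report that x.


Product of moduli M = 11 · 17 · 8 · 9 = 13464.
Merge one congruence at a time:
  Start: x ≡ 1 (mod 11).
  Combine with x ≡ 15 (mod 17); new modulus lcm = 187.
    Write x = 1 + 11·t and substitute into x ≡ 15 (mod 17): 11·t ≡ 15 − 1 = 14 (mod 17).
    The inverse of 11 mod 17 is 14 (since 11·14 = 154 = 9·17 + 1), so t ≡ 14·14 = 196 ≡ 9 (mod 17).
    Then x = 1 + 11·9 = 100, valid modulo lcm(11, 17) = 187: x ≡ 100 (mod 187).
  Combine with x ≡ 1 (mod 8); new modulus lcm = 1496.
    Write x = 100 + 187·t and substitute into x ≡ 1 (mod 8): 187·t ≡ 1 − 100 = -99 (mod 8).
    Reduce coefficients mod 8: 3·t ≡ 5 (mod 8).
    The inverse of 3 mod 8 is 3 (since 3·3 = 9 = 1·8 + 1), so t ≡ 3·5 = 15 ≡ 7 (mod 8).
    Then x = 100 + 187·7 = 1409, valid modulo lcm(187, 8) = 1496: x ≡ 1409 (mod 1496).
  Combine with x ≡ 4 (mod 9); new modulus lcm = 13464.
    Write x = 1409 + 1496·t and substitute into x ≡ 4 (mod 9): 1496·t ≡ 4 − 1409 = -1405 (mod 9).
    Reduce coefficients mod 9: 2·t ≡ 8 (mod 9).
    The inverse of 2 mod 9 is 5 (since 2·5 = 10 = 1·9 + 1), so t ≡ 5·8 = 40 ≡ 4 (mod 9).
    Then x = 1409 + 1496·4 = 7393, valid modulo lcm(1496, 9) = 13464: x ≡ 7393 (mod 13464).
Verify against each original: 7393 mod 11 = 1, 7393 mod 17 = 15, 7393 mod 8 = 1, 7393 mod 9 = 4.

x ≡ 7393 (mod 13464).


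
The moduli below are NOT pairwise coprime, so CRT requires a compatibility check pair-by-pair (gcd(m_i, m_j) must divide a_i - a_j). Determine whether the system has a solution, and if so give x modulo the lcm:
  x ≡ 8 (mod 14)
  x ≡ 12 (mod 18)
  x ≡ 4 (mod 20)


Moduli 14, 18, 20 are not pairwise coprime, so CRT works modulo lcm(m_i) when all pairwise compatibility conditions hold.
Pairwise compatibility: gcd(m_i, m_j) must divide a_i - a_j for every pair.
Merge one congruence at a time:
  Start: x ≡ 8 (mod 14).
  Combine with x ≡ 12 (mod 18): gcd(14, 18) = 2; 12 - 8 = 4, which IS divisible by 2, so compatible.
    Write x = 8 + 14·t and substitute into x ≡ 12 (mod 18): 14·t ≡ 12 − 8 = 4 (mod 18).
    Divide the congruence (and modulus) by g = 2: 7·t ≡ 2 (mod 9).
    The inverse of 7 mod 9 is 4 (since 7·4 = 28 = 3·9 + 1), so t ≡ 4·2 = 8 ≡ 8 (mod 9).
    Then x = 8 + 14·8 = 120, valid modulo lcm(14, 18) = 126: x ≡ 120 (mod 126).
  Combine with x ≡ 4 (mod 20): gcd(126, 20) = 2; 4 - 120 = -116, which IS divisible by 2, so compatible.
    Write x = 120 + 126·t and substitute into x ≡ 4 (mod 20): 126·t ≡ 4 − 120 = -116 (mod 20).
    Divide the congruence (and modulus) by g = 2: 63·t ≡ -58 (mod 10).
    Reduce coefficients mod 10: 3·t ≡ 2 (mod 10).
    The inverse of 3 mod 10 is 7 (since 3·7 = 21 = 2·10 + 1), so t ≡ 7·2 = 14 ≡ 4 (mod 10).
    Then x = 120 + 126·4 = 624, valid modulo lcm(126, 20) = 1260: x ≡ 624 (mod 1260).
Verify: 624 mod 14 = 8, 624 mod 18 = 12, 624 mod 20 = 4.

x ≡ 624 (mod 1260).


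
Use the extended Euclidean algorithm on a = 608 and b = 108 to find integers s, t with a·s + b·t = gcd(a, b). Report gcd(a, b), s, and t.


Euclidean algorithm on (608, 108) — divide until remainder is 0:
  608 = 5 · 108 + 68
  108 = 1 · 68 + 40
  68 = 1 · 40 + 28
  40 = 1 · 28 + 12
  28 = 2 · 12 + 4
  12 = 3 · 4 + 0
gcd(608, 108) = 4.
Track Bezout coefficients alongside the remainders: start with r₀ = 608 = a·1 + b·0 (s = 1, t = 0) and r₁ = 108 = a·0 + b·1 (s = 0, t = 1); each new remainder r_{k+1} = r_{k-1} − q_k·r_k inherits s_{k+1} = s_{k-1} − q_k·s_k, t_{k+1} = t_{k-1} − q_k·t_k, so r_k = a·s_k + b·t_k at every step:
  q = 5: r = 68, s = 1 − 5·0 = 1, t = 0 − 5·1 = -5  (check: 608·1 + 108·(-5) = 68)
  q = 1: r = 40, s = 0 − 1·1 = -1, t = 1 − 1·(-5) = 6  (check: 608·(-1) + 108·6 = 40)
  q = 1: r = 28, s = 1 − 1·(-1) = 2, t = -5 − 1·6 = -11  (check: 608·2 + 108·(-11) = 28)
  q = 1: r = 12, s = -1 − 1·2 = -3, t = 6 − 1·(-11) = 17  (check: 608·(-3) + 108·17 = 12)
  q = 2: r = 4, s = 2 − 2·(-3) = 8, t = -11 − 2·17 = -45  (check: 608·8 + 108·(-45) = 4)
The row with r = 4 (the gcd) gives the Bezout coefficients s = 8, t = -45.
Result: 608 · (8) + 108 · (-45) = 4.

gcd(608, 108) = 4; s = 8, t = -45 (check: 608·8 + 108·(-45) = 4).


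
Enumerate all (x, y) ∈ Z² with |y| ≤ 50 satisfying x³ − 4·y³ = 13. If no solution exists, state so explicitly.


The equation is x³ - 4y³ = 13. For fixed y, x³ = 4·y³ + 13, so a solution requires the RHS to be a perfect cube.
Strategy: iterate y from -50 to 50, compute RHS = 4·y³ + 13, and check whether it is a (positive or negative) perfect cube.
Check small values of y:
  y = 0: RHS = 13 is not a perfect cube.
  y = 1: RHS = 17 is not a perfect cube.
  y = -1: RHS = 9 is not a perfect cube.
  y = 2: RHS = 45 is not a perfect cube.
  y = -2: RHS = -19 is not a perfect cube.
  y = 3: RHS = 121 is not a perfect cube.
  y = -3: RHS = -95 is not a perfect cube.
Continuing the search up to |y| = 50 finds no solutions either.
No (x, y) in the scanned range satisfies the equation.

No integer solutions with |y| ≤ 50.


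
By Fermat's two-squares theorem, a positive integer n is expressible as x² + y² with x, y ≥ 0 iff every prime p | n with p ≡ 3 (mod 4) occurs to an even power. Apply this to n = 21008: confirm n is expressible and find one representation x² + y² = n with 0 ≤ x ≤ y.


Step 1: Factor n = 21008 = 2^4 · 13 · 101.
Step 2: Check the mod-4 condition on each prime factor: 2 = 2 (special); 13 ≡ 1 (mod 4), exponent 1; 101 ≡ 1 (mod 4), exponent 1.
All primes ≡ 3 (mod 4) appear to even exponent (or don't appear), so by the two-squares theorem n IS expressible as a sum of two squares.
Step 3: Build a representation. Group n = k² · m with k = 4 and m = 13 · 101 = 1313 (a product of primes ≡ 1 (mod 4)); a representation of m scales to one of n via (k·x)² + (k·y)² = k²(x² + y²). Each prime p ≡ 1 (mod 4) is itself a sum of two squares; find a² by testing p − a² for a perfect square:
  13: 13 − 1² = 12, 13 − 2² = 9 = 3² ⇒ 13 = 2² + 3².
  101: 101 − 1² = 100 = 10² ⇒ 101 = 1² + 10².
  Combine using the Brahmagupta–Fibonacci identity (a² + b²)(c² + d²) = (ac − bd)² + (ad + bc)² = (ac + bd)² + (ad − bc)²:
  13 · 101 = 1313: from (2² + 3²)(1² + 10²), take (2·1 − 3·10, 2·10 + 3·1) = (2 − 30, 20 + 3) = (-28, 23); dropping signs (only squares matter) gives (28, 23); check 28² + 23² = 784 + 529 = 1313 ✓.
  Scale by k = 4: (4·28, 4·23) = (112, 92).
Step 4: Order so x ≤ y and verify: 92² + 112² = 8464 + 12544 = 21008 = n. ✓

n = 21008 = 92² + 112² (one valid representation with x ≤ y).


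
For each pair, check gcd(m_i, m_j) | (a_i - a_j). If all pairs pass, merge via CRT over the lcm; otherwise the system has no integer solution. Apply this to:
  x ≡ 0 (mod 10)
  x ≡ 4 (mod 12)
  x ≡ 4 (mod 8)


Moduli 10, 12, 8 are not pairwise coprime, so CRT works modulo lcm(m_i) when all pairwise compatibility conditions hold.
Pairwise compatibility: gcd(m_i, m_j) must divide a_i - a_j for every pair.
Merge one congruence at a time:
  Start: x ≡ 0 (mod 10).
  Combine with x ≡ 4 (mod 12): gcd(10, 12) = 2; 4 - 0 = 4, which IS divisible by 2, so compatible.
    Write x = 0 + 10·t and substitute into x ≡ 4 (mod 12): 10·t ≡ 4 − 0 = 4 (mod 12).
    Divide the congruence (and modulus) by g = 2: 5·t ≡ 2 (mod 6).
    The inverse of 5 mod 6 is 5 (since 5·5 = 25 = 4·6 + 1), so t ≡ 5·2 = 10 ≡ 4 (mod 6).
    Then x = 0 + 10·4 = 40, valid modulo lcm(10, 12) = 60: x ≡ 40 (mod 60).
  Combine with x ≡ 4 (mod 8): gcd(60, 8) = 4; 4 - 40 = -36, which IS divisible by 4, so compatible.
    Write x = 40 + 60·t and substitute into x ≡ 4 (mod 8): 60·t ≡ 4 − 40 = -36 (mod 8).
    Divide the congruence (and modulus) by g = 4: 15·t ≡ -9 (mod 2).
    Reduce coefficients mod 2: 1·t ≡ 1 (mod 2).
    So t ≡ 1 (mod 2).
    Then x = 40 + 60·1 = 100, valid modulo lcm(60, 8) = 120: x ≡ 100 (mod 120).
Verify: 100 mod 10 = 0, 100 mod 12 = 4, 100 mod 8 = 4.

x ≡ 100 (mod 120).
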